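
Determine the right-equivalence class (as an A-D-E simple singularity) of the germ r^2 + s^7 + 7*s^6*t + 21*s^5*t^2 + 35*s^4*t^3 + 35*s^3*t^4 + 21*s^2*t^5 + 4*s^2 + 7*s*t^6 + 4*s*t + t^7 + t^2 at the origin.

A_6

The Hessian of f at 0 has rank 2. Corank 1: A-series; mu = 6 gives A_6.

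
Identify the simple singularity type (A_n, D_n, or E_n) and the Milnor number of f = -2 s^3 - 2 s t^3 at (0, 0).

Type E7, Milnor number mu = 7.

The Hessian of f at 0 is [[0, 0], [0, 0]] with rank 0, so corank 2. A Groebner basis of the Jacobian ideal J(f) in C{s,t} is {s^3, s*t^2, 3*s^2 + t^3}; counting standard monomials gives mu = 7. Corank 2; j^3 = -2*s^3 is a perfect cube, so E-series; the 4-jet and mu = 7 give E_7.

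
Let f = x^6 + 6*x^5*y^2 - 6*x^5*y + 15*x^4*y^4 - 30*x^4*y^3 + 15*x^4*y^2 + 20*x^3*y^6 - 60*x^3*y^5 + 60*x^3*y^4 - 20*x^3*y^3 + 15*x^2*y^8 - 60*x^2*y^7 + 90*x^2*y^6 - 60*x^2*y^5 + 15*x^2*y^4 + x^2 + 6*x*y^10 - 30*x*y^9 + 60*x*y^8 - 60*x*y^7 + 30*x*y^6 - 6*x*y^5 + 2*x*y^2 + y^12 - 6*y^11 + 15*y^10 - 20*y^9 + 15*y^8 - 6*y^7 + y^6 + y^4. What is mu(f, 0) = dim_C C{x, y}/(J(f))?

5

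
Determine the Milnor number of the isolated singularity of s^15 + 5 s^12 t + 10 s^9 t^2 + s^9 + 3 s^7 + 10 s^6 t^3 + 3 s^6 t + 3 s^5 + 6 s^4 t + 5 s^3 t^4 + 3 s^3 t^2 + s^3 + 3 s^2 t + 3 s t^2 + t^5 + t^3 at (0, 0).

8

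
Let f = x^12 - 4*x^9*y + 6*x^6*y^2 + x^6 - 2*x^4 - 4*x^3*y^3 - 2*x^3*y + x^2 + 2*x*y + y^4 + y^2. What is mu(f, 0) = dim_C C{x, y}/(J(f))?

3

The Hessian of f at 0 has rank 1. Corank 1: A-series; mu = 3 gives A_3.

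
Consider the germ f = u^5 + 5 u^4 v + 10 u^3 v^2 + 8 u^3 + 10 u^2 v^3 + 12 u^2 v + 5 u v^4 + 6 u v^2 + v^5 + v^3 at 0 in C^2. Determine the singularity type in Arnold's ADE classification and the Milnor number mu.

Type E_{8}, Milnor number mu = 8.

The Hessian of f at 0 has rank 0. Corank 2; j^3 = (2*u + v)^3 is a perfect cube, so E-series; the 5-jet and mu = 8 give E_8.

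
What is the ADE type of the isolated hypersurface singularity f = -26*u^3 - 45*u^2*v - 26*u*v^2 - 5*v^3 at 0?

The Hessian of f at 0 has rank 0. Corank 2; j^3 = -(2*u + v)*(13*u^2 + 16*u*v + 5*v^2) splits into three distinct lines over C (the quadratic factor has nonzero discriminant), so D_4.

D_4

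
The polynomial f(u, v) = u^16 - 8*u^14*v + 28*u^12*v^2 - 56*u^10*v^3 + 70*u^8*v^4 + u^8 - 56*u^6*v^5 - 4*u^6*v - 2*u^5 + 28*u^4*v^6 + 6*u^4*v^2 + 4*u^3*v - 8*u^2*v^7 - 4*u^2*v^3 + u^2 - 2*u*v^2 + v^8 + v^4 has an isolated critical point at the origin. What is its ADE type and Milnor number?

Type A7, Milnor number mu = 7.

The Hessian of f at 0 has rank 1. Corank 1: A-series; mu = 7 gives A_7.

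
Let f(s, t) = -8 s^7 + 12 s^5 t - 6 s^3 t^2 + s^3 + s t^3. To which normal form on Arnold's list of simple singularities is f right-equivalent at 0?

The Hessian of f at 0 has rank 0. Corank 2; j^3 = s^3 is a perfect cube, so E-series; the 4-jet and mu = 7 give E_7.

E_{7}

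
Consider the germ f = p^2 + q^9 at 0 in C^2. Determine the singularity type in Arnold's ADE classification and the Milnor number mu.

Type A8, Milnor number mu = 8.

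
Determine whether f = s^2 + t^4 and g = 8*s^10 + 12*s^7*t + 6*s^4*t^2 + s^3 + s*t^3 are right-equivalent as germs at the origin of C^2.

No.

The Hessian of f at 0 has rank 1. Corank 1: A-series; mu = 3 gives A_3. The Hessian of g at 0 has rank 0. Corank 2; j^3 = s^3 is a perfect cube, so E-series; the 4-jet and mu = 7 give E_7. f is A_3 but g is E_7, hence not right-equivalent.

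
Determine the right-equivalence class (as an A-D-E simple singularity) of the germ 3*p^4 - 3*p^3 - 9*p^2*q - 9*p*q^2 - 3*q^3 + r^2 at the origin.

E6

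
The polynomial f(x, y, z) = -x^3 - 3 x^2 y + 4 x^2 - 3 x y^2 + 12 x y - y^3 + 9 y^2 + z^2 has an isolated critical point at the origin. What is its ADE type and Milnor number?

Type A_2, Milnor number mu = 2.

The Hessian of f at 0 is [[8, 12, 0], [12, 18, 0], [0, 0, 2]] with rank 2, so corank 1. A Groebner basis of the Jacobian ideal J(f) in C{x,y,z} is {y^2, x + 3*y/2, z}; counting standard monomials gives mu = 2. Corank 1: A-series; mu = 2 gives A_2.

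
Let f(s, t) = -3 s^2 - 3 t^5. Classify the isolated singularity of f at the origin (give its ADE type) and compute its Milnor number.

Type A_4, Milnor number mu = 4.

The Hessian of f at 0 has rank 1. Corank 1: A-series; mu = 4 gives A_4.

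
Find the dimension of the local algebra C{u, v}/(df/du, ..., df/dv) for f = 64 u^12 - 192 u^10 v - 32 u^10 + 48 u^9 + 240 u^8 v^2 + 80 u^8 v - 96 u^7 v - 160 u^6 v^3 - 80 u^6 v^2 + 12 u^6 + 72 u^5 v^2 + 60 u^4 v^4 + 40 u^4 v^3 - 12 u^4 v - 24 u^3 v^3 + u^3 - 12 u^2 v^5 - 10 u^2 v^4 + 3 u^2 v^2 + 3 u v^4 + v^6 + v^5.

The Hessian of f at 0 has rank 0. Corank 2; j^3 = u^3 is a perfect cube, so E-series; the 5-jet and mu = 8 give E_8.

8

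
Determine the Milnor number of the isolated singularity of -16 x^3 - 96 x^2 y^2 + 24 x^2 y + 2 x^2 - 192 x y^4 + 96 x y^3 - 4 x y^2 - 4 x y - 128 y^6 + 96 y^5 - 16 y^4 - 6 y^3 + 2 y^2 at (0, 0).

2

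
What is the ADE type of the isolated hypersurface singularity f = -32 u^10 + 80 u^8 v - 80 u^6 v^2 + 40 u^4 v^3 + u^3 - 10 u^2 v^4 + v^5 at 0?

E_8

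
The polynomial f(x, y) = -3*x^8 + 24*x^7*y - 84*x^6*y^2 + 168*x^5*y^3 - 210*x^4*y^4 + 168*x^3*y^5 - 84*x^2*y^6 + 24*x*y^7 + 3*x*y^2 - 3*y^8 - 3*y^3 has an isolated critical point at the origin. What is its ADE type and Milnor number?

The Hessian of f at 0 is [[0, 0], [0, 0]] with rank 0, so corank 2. A Groebner basis of the Jacobian ideal J(f) in C{x,y} is {x^7 - y^2/8, y^3, x*y - y^2}; counting standard monomials gives mu = 9. Corank 2; j^3 = 3*y^2*(x - y) has shape L^2 M (L != M), so D-series; mu = 9 gives D_9.

Type D9, Milnor number mu = 9.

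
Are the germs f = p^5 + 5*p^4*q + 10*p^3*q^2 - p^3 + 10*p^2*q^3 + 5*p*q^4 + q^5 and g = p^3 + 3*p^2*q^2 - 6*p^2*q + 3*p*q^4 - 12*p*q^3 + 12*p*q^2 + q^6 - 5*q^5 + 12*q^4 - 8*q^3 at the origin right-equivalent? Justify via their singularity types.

The Hessian of f at 0 has rank 0. Corank 2; j^3 = -p^3 is a perfect cube, so E-series; the 5-jet and mu = 8 give E_8. The Hessian of g at 0 has rank 0. Corank 2; j^3 = (p - 2*q)^3 is a perfect cube, so E-series; the 5-jet and mu = 8 give E_8. Both have type E_8, hence right-equivalent.

Yes.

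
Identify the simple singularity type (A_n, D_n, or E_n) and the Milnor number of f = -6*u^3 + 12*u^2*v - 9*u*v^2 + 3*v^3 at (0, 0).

Type D_{4}, Milnor number mu = 4.

The Hessian of f at 0 has rank 0. Corank 2; j^3 = -3*(u - v)*(2*u^2 - 2*u*v + v^2) splits into three distinct lines over C (the quadratic factor has nonzero discriminant), so D_4.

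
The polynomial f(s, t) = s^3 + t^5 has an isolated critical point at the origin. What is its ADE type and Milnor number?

The Hessian of f at 0 is [[0, 0], [0, 0]] with rank 0, so corank 2. A Groebner basis of the Jacobian ideal J(f) in C{s,t} is {t^4, s^2}; counting standard monomials gives mu = 8. Corank 2; j^3 = s^3 is a perfect cube, so E-series; the 5-jet and mu = 8 give E_8.

Type E_8, Milnor number mu = 8.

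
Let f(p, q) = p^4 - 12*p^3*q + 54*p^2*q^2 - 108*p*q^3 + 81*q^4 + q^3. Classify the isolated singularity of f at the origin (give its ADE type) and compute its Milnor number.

Type E_{6}, Milnor number mu = 6.

The Hessian of f at 0 is [[0, 0], [0, 0]] with rank 0, so corank 2. A Groebner basis of the Jacobian ideal J(f) in C{p,q} is {p^3 - 9*p^2*q, q^2}; counting standard monomials gives mu = 6. Corank 2; j^3 = q^3 is a perfect cube, so E-series; the 4-jet and mu = 6 give E_6.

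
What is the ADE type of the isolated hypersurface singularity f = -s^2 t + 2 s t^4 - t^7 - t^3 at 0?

D_{4}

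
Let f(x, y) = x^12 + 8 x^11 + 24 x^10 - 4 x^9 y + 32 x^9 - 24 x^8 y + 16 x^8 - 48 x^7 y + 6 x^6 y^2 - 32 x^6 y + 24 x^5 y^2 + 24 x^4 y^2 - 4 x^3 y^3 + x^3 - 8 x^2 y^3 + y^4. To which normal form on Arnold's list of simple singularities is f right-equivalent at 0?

E_6

The Hessian of f at 0 has rank 0. Corank 2; j^3 = x^3 is a perfect cube, so E-series; the 4-jet and mu = 6 give E_6.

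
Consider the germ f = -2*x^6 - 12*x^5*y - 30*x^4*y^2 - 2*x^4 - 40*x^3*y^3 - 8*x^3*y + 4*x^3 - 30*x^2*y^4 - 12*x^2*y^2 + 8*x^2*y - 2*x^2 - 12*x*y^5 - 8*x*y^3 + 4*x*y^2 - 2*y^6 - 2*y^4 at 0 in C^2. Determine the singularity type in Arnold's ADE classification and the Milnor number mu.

Type A_{5}, Milnor number mu = 5.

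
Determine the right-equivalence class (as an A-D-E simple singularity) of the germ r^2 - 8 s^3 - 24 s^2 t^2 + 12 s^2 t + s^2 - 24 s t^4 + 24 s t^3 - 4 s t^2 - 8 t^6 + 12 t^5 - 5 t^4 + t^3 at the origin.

A_2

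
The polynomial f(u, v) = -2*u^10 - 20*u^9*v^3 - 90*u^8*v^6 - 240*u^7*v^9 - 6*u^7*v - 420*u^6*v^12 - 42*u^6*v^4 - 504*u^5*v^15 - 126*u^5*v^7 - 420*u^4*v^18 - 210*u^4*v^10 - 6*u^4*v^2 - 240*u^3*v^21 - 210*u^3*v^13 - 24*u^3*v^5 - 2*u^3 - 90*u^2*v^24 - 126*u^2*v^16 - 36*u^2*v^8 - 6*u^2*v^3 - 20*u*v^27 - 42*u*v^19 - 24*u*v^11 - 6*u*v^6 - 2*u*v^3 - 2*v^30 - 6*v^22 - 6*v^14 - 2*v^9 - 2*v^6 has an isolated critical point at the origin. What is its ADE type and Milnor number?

The Hessian of f at 0 has rank 0. Corank 2; j^3 = -2*u^3 is a perfect cube, so E-series; the 4-jet and mu = 7 give E_7.

Type E7, Milnor number mu = 7.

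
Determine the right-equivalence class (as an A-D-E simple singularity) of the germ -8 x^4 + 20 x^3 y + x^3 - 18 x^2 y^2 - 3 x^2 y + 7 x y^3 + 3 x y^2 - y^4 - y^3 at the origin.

E7

The Hessian of f at 0 has rank 0. Corank 2; j^3 = (x - y)^3 is a perfect cube, so E-series; the 4-jet and mu = 7 give E_7.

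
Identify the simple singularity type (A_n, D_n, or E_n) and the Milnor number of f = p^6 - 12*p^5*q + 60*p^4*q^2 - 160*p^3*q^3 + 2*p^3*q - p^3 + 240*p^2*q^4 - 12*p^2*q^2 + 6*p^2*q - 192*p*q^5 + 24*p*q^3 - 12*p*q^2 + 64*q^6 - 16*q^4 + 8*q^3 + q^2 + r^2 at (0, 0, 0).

Type A_2, Milnor number mu = 2.

The Hessian of f at 0 is [[0, 0, 0], [0, 2, 0], [0, 0, 2]] with rank 2, so corank 1. A Groebner basis of the Jacobian ideal J(f) in C{p,q,r} is {p^2, q, r}; counting standard monomials gives mu = 2. Corank 1: A-series; mu = 2 gives A_2.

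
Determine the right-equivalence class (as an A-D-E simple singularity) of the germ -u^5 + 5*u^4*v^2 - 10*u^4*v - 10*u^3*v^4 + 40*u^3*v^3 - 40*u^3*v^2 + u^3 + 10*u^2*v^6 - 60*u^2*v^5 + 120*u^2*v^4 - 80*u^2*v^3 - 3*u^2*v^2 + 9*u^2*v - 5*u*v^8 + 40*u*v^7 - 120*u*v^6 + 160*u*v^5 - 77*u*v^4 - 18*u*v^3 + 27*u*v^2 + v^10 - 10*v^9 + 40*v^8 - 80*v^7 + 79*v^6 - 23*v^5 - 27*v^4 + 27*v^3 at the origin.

E_8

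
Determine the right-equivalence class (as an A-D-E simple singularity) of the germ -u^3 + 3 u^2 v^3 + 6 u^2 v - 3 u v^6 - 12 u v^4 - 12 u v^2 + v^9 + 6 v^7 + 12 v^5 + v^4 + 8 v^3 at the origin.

E6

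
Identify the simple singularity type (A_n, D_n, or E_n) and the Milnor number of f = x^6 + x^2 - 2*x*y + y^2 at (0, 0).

The Hessian of f at 0 is [[2, -2], [-2, 2]] with rank 1, so corank 1. A Groebner basis of the Jacobian ideal J(f) in C{x,y} is {y^5, x - y}; counting standard monomials gives mu = 5. Corank 1: A-series; mu = 5 gives A_5.

Type A_{5}, Milnor number mu = 5.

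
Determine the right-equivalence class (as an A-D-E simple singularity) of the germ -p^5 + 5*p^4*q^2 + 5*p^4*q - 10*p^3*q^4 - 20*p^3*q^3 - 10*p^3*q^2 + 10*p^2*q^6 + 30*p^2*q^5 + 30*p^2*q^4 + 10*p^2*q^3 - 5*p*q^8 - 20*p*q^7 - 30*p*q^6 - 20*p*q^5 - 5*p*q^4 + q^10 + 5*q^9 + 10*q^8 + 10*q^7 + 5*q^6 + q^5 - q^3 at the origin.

E8

The Hessian of f at 0 is [[0, 0], [0, 0]] with rank 0, so corank 2. A Groebner basis of the Jacobian ideal J(f) in C{p,q} is {p^4 - 4*p^3*q, q^2}; counting standard monomials gives mu = 8. Corank 2; j^3 = -q^3 is a perfect cube, so E-series; the 5-jet and mu = 8 give E_8.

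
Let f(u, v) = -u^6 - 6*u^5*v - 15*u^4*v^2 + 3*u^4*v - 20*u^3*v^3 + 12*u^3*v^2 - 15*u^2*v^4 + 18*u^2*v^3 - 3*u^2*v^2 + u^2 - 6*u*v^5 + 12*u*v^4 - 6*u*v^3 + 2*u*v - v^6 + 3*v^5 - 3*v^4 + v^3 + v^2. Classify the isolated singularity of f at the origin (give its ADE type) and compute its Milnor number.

Type A_2, Milnor number mu = 2.

The Hessian of f at 0 is [[2, 2], [2, 2]] with rank 1, so corank 1. A Groebner basis of the Jacobian ideal J(f) in C{u,v} is {v^2, u + v}; counting standard monomials gives mu = 2. Corank 1: A-series; mu = 2 gives A_2.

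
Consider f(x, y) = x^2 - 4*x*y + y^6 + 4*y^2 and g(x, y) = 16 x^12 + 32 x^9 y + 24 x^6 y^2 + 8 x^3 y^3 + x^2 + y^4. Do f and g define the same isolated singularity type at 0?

The Hessian of f at 0 has rank 1. Corank 1: A-series; mu = 5 gives A_5. The Hessian of g at 0 has rank 1. Corank 1: A-series; mu = 3 gives A_3. f is A_5 but g is A_3, hence not right-equivalent.

No.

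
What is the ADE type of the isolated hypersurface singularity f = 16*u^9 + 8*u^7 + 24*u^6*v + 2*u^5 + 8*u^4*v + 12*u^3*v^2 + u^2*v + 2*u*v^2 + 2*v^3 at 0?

The Hessian of f at 0 is [[0, 0], [0, 0]] with rank 0, so corank 2. A Groebner basis of the Jacobian ideal J(f) in C{u,v} is {v^3, u^2 + 2*v^2, u*v + v^2}; counting standard monomials gives mu = 4. Corank 2; j^3 = v*(u^2 + 2*u*v + 2*v^2) splits into three distinct lines over C (the quadratic factor has nonzero discriminant), so D_4.

D4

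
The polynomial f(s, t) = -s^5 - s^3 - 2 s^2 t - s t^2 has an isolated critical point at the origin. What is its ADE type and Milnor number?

Type D6, Milnor number mu = 6.

The Hessian of f at 0 has rank 0. Corank 2; j^3 = -s*(s + t)^2 has shape L^2 M (L != M), so D-series; mu = 6 gives D_6.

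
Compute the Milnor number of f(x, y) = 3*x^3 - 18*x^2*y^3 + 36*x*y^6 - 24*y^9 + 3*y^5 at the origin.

The Hessian of f at 0 has rank 0. Corank 2; j^3 = 3*x^3 is a perfect cube, so E-series; the 5-jet and mu = 8 give E_8.

8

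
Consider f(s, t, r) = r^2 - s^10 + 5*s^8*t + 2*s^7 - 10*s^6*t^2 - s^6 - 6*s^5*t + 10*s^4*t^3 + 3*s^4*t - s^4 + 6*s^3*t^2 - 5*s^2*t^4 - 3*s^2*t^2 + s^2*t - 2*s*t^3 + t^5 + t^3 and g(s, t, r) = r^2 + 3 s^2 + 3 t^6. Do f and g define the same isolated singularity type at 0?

No.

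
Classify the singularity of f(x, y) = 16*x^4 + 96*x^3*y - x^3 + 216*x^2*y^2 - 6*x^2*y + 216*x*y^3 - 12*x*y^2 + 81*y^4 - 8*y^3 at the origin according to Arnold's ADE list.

The Hessian of f at 0 is [[0, 0], [0, 0]] with rank 0, so corank 2. A Groebner basis of the Jacobian ideal J(f) in C{x,y} is {y^4, x*y^2 + 11*y^3/6, x^2 + 4*x*y + 4*y^2}; counting standard monomials gives mu = 6. Corank 2; j^3 = -(x + 2*y)^3 is a perfect cube, so E-series; the 4-jet and mu = 6 give E_6.

E_6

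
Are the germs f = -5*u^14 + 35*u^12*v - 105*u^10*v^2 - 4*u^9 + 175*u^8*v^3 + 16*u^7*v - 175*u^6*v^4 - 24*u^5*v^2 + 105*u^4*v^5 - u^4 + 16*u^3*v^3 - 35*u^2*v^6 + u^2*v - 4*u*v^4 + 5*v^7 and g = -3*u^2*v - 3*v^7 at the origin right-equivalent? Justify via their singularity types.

Yes.

The Hessian of f at 0 is [[0, 0], [0, 0]] with rank 0, so corank 2. A Groebner basis of the Jacobian ideal J(f) in C{u,v} is {2*u^2/3 + u*v^3, -u*v/2 + v^4, u^3, u^2*v}; counting standard monomials gives mu = 8. Corank 2; j^3 = u^2*v has shape L^2 M (L != M), so D-series; mu = 8 gives D_8. The Hessian of g at 0 is [[0, 0], [0, 0]] with rank 0, so corank 2. A Groebner basis of the Jacobian ideal J(g) in C{u,v} is {u^2/7 + v^6, u^3, u*v}; counting standard monomials gives mu = 8. Corank 2; j^3 = -3*u^2*v has shape L^2 M (L != M), so D-series; mu = 8 gives D_8. Both have type D_8, hence right-equivalent.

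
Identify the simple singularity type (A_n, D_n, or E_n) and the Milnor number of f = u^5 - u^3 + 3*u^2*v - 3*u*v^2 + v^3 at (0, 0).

Type E_{8}, Milnor number mu = 8.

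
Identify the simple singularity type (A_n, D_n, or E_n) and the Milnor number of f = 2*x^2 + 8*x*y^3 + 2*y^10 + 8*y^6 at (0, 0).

The Hessian of f at 0 is [[4, 0], [0, 0]] with rank 1, so corank 1. A Groebner basis of the Jacobian ideal J(f) in C{x,y} is {x^3, x/2 + y^3}; counting standard monomials gives mu = 9. Corank 1: A-series; mu = 9 gives A_9.

Type A9, Milnor number mu = 9.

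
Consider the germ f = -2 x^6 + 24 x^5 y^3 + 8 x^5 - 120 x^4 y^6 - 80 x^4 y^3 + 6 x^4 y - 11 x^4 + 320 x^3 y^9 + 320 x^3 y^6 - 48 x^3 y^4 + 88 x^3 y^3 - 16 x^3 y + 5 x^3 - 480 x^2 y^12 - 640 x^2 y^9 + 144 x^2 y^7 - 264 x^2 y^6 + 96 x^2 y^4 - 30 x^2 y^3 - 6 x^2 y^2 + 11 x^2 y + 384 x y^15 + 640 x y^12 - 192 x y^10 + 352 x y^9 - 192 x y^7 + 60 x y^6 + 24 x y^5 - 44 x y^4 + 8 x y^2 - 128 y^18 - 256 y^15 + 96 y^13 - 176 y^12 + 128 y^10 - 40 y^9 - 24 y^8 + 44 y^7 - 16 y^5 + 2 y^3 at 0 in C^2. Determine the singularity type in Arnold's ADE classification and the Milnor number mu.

Type D_{4}, Milnor number mu = 4.

The Hessian of f at 0 has rank 0. Corank 2; j^3 = (x + y)*(5*x^2 + 6*x*y + 2*y^2) splits into three distinct lines over C (the quadratic factor has nonzero discriminant), so D_4.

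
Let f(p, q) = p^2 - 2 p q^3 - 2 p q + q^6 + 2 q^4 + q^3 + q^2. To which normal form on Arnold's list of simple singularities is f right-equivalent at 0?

A_2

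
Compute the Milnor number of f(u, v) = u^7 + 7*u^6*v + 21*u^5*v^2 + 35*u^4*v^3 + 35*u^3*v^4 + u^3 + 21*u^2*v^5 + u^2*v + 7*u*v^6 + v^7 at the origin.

8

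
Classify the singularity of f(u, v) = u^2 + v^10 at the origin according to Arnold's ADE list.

A_9

The Hessian of f at 0 is [[2, 0], [0, 0]] with rank 1, so corank 1. A Groebner basis of the Jacobian ideal J(f) in C{u,v} is {v^9, u}; counting standard monomials gives mu = 9. Corank 1: A-series; mu = 9 gives A_9.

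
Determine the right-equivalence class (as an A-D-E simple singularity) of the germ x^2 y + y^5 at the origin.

D_6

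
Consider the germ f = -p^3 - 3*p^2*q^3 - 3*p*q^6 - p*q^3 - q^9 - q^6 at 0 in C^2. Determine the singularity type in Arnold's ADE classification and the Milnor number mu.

The Hessian of f at 0 is [[0, 0], [0, 0]] with rank 0, so corank 2. A Groebner basis of the Jacobian ideal J(f) in C{p,q} is {p^3, p*q^2, 3*p^2 + q^3}; counting standard monomials gives mu = 7. Corank 2; j^3 = -p^3 is a perfect cube, so E-series; the 4-jet and mu = 7 give E_7.

Type E_7, Milnor number mu = 7.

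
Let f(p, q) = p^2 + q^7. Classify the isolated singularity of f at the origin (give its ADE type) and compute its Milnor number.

The Hessian of f at 0 has rank 1. Corank 1: A-series; mu = 6 gives A_6.

Type A_6, Milnor number mu = 6.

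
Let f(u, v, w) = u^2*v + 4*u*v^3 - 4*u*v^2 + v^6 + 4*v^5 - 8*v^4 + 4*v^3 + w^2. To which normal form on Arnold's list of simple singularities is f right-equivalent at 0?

D7

The Hessian of f at 0 has rank 1. Corank 2; j^3 = v*(u - 2*v)^2 has shape L^2 M (L != M), so D-series; mu = 7 gives D_7.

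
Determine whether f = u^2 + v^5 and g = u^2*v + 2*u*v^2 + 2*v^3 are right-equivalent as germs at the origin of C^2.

No.

The Hessian of f at 0 has rank 1. Corank 1: A-series; mu = 4 gives A_4. The Hessian of g at 0 has rank 0. Corank 2; j^3 = v*(u^2 + 2*u*v + 2*v^2) splits into three distinct lines over C (the quadratic factor has nonzero discriminant), so D_4. f is A_4 but g is D_4, hence not right-equivalent.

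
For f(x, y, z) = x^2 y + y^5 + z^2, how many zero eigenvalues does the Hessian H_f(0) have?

2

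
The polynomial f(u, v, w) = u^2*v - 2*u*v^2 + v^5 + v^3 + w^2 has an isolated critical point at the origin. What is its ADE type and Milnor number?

The Hessian of f at 0 has rank 1. Corank 2; j^3 = v*(u - v)^2 has shape L^2 M (L != M), so D-series; mu = 6 gives D_6.

Type D6, Milnor number mu = 6.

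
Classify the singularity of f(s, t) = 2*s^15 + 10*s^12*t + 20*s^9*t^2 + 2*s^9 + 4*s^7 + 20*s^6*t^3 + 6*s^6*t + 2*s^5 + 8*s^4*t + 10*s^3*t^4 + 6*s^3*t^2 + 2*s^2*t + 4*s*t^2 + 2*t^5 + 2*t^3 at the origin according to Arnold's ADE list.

D_{6}

The Hessian of f at 0 is [[0, 0], [0, 0]] with rank 0, so corank 2. A Groebner basis of the Jacobian ideal J(f) in C{s,t} is {-s*t + t^4 - t^2, s*t^2 + t^3, s^2 + 7*s*t + 6*t^2}; counting standard monomials gives mu = 6. Corank 2; j^3 = 2*t*(s + t)^2 has shape L^2 M (L != M), so D-series; mu = 6 gives D_6.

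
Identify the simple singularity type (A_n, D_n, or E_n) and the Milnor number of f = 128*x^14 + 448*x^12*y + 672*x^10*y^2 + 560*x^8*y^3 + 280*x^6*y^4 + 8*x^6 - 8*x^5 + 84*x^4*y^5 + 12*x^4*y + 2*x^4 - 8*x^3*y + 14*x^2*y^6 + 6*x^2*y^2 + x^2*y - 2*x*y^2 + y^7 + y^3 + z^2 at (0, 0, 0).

Type D_{8}, Milnor number mu = 8.

The Hessian of f at 0 is [[0, 0, 0], [0, 0, 0], [0, 0, 2]] with rank 1, so corank 2. A Groebner basis of the Jacobian ideal J(f) in C{x,y,z} is {-4*x^2/9 + x*y^3 - 25*x*y^2/6 + 73*x*y/36 + 17*y^3/9 - 19*y^2/12, -4*x^2/3 - 21*x*y^2/2 + 35*x*y/6 + y^4 + 25*y^3/6 - 9*y^2/2, x^3 - 8*x^2/9 - 7*x*y^2/3 + 37*x*y/18 + 7*y^3/9 - 7*y^2/6, x^2*y - x*y/2 + y^2/2, z}; counting standard monomials gives mu = 8. Corank 2; j^3 = y*(x - y)^2 has shape L^2 M (L != M), so D-series; mu = 8 gives D_8.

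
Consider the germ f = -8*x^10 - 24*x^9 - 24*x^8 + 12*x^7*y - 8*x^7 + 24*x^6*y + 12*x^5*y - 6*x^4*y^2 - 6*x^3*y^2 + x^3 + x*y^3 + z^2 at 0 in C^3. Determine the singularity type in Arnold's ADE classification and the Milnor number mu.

Type E7, Milnor number mu = 7.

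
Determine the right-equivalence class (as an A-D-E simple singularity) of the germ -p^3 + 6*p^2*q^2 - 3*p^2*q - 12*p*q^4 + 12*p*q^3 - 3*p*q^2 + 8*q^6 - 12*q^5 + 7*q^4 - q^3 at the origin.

E6

The Hessian of f at 0 is [[0, 0], [0, 0]] with rank 0, so corank 2. A Groebner basis of the Jacobian ideal J(f) in C{p,q} is {p^3 - 3*p^2/4 - 3*p*q/2 - 3*q^2/4, p^2*q + p^2/2 + p*q + q^2/2, -p^2/4 + p*q^2 - p*q/2 - q^2/4, q^3}; counting standard monomials gives mu = 6. Corank 2; j^3 = -(p + q)^3 is a perfect cube, so E-series; the 4-jet and mu = 6 give E_6.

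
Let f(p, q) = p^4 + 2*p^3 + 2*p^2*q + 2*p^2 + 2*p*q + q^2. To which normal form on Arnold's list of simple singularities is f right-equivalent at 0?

A_1

The Hessian of f at 0 is [[4, 2], [2, 2]] with rank 2, so corank 0. A Groebner basis of the Jacobian ideal J(f) in C{p,q} is {p, q}; counting standard monomials gives mu = 1. Corank 0: nondegenerate Morse point, so A_1.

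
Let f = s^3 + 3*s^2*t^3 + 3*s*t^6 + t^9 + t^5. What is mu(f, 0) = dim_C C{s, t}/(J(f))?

The Hessian of f at 0 is [[0, 0], [0, 0]] with rank 0, so corank 2. A Groebner basis of the Jacobian ideal J(f) in C{s,t} is {s^2/2 + s*t^3, t^4, s^3, s^2*t}; counting standard monomials gives mu = 8. Corank 2; j^3 = s^3 is a perfect cube, so E-series; the 5-jet and mu = 8 give E_8.

8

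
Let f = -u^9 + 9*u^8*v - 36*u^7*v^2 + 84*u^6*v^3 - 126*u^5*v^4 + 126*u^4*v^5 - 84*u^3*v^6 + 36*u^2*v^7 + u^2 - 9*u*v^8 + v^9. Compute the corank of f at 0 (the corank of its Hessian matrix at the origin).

1

Hessian at 0 has rank 1.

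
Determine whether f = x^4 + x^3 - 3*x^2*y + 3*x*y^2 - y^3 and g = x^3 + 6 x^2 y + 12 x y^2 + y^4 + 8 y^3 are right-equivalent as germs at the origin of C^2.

Yes.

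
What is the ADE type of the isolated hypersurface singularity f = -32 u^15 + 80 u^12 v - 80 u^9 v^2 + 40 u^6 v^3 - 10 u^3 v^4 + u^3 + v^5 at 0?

E_8

The Hessian of f at 0 has rank 0. Corank 2; j^3 = u^3 is a perfect cube, so E-series; the 5-jet and mu = 8 give E_8.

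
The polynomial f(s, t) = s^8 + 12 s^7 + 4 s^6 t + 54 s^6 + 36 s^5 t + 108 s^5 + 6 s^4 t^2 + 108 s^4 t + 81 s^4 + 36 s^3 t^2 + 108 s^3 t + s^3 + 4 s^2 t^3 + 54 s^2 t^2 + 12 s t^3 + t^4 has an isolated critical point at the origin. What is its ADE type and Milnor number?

Type E_{6}, Milnor number mu = 6.

The Hessian of f at 0 is [[0, 0], [0, 0]] with rank 0, so corank 2. A Groebner basis of the Jacobian ideal J(f) in C{s,t} is {t^4, s*t^2 + t^3/9, s^2}; counting standard monomials gives mu = 6. Corank 2; j^3 = s^3 is a perfect cube, so E-series; the 4-jet and mu = 6 give E_6.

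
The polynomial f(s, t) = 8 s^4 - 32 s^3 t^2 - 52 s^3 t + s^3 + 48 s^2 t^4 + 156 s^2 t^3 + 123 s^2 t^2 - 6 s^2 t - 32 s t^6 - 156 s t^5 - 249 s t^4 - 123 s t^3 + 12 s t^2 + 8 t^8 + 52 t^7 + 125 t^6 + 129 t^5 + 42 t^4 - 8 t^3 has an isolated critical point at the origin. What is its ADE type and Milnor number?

The Hessian of f at 0 has rank 0. Corank 2; j^3 = (s - 2*t)^3 is a perfect cube, so E-series; the 4-jet and mu = 7 give E_7.

Type E_{7}, Milnor number mu = 7.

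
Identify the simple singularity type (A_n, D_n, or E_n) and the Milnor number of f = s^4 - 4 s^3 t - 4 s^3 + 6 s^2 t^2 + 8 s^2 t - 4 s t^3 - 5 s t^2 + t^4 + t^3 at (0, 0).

Type D_5, Milnor number mu = 5.

The Hessian of f at 0 has rank 0. Corank 2; j^3 = -(s - t)*(2*s - t)^2 has shape L^2 M (L != M), so D-series; mu = 5 gives D_5.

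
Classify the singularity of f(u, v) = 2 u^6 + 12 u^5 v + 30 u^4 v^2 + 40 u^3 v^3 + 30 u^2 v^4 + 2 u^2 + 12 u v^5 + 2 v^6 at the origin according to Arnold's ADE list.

A_{5}

The Hessian of f at 0 is [[4, 0], [0, 0]] with rank 1, so corank 1. A Groebner basis of the Jacobian ideal J(f) in C{u,v} is {v^5, u}; counting standard monomials gives mu = 5. Corank 1: A-series; mu = 5 gives A_5.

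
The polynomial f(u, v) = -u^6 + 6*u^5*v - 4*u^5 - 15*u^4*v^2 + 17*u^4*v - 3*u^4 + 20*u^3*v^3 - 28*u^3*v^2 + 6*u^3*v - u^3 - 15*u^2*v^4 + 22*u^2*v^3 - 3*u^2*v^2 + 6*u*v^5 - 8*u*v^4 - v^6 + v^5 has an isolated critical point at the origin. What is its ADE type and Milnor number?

Type E_8, Milnor number mu = 8.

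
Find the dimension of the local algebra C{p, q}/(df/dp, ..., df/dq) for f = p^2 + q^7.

6

The Hessian of f at 0 is [[2, 0], [0, 0]] with rank 1, so corank 1. A Groebner basis of the Jacobian ideal J(f) in C{p,q} is {q^6, p}; counting standard monomials gives mu = 6. Corank 1: A-series; mu = 6 gives A_6.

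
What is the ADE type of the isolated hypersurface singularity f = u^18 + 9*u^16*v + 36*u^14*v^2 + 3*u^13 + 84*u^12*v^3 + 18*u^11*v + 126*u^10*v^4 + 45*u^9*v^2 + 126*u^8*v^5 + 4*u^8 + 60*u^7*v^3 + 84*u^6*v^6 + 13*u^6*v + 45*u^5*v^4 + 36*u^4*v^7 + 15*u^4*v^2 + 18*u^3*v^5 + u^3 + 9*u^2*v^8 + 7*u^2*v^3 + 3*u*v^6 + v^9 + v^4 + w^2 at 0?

E_{6}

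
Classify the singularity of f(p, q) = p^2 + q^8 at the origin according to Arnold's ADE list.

A7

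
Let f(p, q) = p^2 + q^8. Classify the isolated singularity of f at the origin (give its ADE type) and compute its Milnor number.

The Hessian of f at 0 has rank 1. Corank 1: A-series; mu = 7 gives A_7.

Type A_{7}, Milnor number mu = 7.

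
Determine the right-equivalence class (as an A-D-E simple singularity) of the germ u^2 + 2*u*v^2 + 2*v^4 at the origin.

The Hessian of f at 0 has rank 1. Corank 1: A-series; mu = 3 gives A_3.

A3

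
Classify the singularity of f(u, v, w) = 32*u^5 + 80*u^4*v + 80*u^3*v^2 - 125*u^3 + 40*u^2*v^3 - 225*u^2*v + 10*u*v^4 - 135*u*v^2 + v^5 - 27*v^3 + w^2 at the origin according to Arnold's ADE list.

The Hessian of f at 0 has rank 1. Corank 2; j^3 = -(5*u + 3*v)^3 is a perfect cube, so E-series; the 5-jet and mu = 8 give E_8.

E_{8}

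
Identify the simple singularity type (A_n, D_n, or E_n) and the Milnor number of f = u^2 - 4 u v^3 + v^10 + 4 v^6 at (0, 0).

The Hessian of f at 0 is [[2, 0], [0, 0]] with rank 1, so corank 1. A Groebner basis of the Jacobian ideal J(f) in C{u,v} is {u^3, -u/2 + v^3}; counting standard monomials gives mu = 9. Corank 1: A-series; mu = 9 gives A_9.

Type A_9, Milnor number mu = 9.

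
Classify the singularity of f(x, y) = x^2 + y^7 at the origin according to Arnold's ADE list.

A6

The Hessian of f at 0 is [[2, 0], [0, 0]] with rank 1, so corank 1. A Groebner basis of the Jacobian ideal J(f) in C{x,y} is {y^6, x}; counting standard monomials gives mu = 6. Corank 1: A-series; mu = 6 gives A_6.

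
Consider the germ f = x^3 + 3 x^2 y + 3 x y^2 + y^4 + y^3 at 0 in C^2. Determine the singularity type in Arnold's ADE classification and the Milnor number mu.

The Hessian of f at 0 has rank 0. Corank 2; j^3 = (x + y)^3 is a perfect cube, so E-series; the 4-jet and mu = 6 give E_6.

Type E_{6}, Milnor number mu = 6.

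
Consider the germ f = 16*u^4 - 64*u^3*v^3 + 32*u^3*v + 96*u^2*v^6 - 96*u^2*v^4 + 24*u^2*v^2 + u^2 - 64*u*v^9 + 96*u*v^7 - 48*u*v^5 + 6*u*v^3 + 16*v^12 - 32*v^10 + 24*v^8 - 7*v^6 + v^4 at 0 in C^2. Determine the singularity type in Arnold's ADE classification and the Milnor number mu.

Type A3, Milnor number mu = 3.

The Hessian of f at 0 is [[2, 0], [0, 0]] with rank 1, so corank 1. A Groebner basis of the Jacobian ideal J(f) in C{u,v} is {v^3, u}; counting standard monomials gives mu = 3. Corank 1: A-series; mu = 3 gives A_3.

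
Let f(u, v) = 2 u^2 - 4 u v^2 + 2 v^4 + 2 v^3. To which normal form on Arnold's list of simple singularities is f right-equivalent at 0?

The Hessian of f at 0 has rank 1. Corank 1: A-series; mu = 2 gives A_2.

A_2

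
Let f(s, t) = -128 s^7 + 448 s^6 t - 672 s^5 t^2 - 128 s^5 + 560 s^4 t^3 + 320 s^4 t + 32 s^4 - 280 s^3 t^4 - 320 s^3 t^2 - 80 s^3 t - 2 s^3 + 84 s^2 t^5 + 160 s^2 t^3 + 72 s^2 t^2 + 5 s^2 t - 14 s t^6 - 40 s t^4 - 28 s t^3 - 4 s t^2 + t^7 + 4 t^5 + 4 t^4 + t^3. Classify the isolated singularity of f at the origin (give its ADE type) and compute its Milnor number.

Type D8, Milnor number mu = 8.

The Hessian of f at 0 has rank 0. Corank 2; j^3 = -(s - t)^2*(2*s - t) has shape L^2 M (L != M), so D-series; mu = 8 gives D_8.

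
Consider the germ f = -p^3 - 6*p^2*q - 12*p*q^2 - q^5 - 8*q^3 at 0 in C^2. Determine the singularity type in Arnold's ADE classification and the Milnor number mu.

The Hessian of f at 0 is [[0, 0], [0, 0]] with rank 0, so corank 2. A Groebner basis of the Jacobian ideal J(f) in C{p,q} is {q^4, p^2 + 4*p*q + 4*q^2}; counting standard monomials gives mu = 8. Corank 2; j^3 = -(p + 2*q)^3 is a perfect cube, so E-series; the 5-jet and mu = 8 give E_8.

Type E_{8}, Milnor number mu = 8.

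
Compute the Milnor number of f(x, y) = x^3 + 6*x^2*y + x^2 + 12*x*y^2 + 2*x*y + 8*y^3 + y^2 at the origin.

2

The Hessian of f at 0 is [[2, 2], [2, 2]] with rank 1, so corank 1. A Groebner basis of the Jacobian ideal J(f) in C{x,y} is {y^2, x + y}; counting standard monomials gives mu = 2. Corank 1: A-series; mu = 2 gives A_2.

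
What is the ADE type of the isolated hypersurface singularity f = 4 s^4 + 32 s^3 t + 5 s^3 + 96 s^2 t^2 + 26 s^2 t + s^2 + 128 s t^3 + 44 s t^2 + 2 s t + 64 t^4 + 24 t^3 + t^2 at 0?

A_2

The Hessian of f at 0 has rank 1. Corank 1: A-series; mu = 2 gives A_2.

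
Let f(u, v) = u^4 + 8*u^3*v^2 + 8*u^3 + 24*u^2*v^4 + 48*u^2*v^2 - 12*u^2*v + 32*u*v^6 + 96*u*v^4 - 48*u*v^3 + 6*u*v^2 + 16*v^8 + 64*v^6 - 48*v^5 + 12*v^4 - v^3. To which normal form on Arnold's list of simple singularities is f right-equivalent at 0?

The Hessian of f at 0 has rank 0. Corank 2; j^3 = (2*u - v)^3 is a perfect cube, so E-series; the 4-jet and mu = 6 give E_6.

E_{6}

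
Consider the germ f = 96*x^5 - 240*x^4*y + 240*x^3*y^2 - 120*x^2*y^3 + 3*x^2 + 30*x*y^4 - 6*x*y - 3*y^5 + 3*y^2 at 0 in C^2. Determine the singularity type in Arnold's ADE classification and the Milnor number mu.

Type A_{4}, Milnor number mu = 4.

The Hessian of f at 0 has rank 1. Corank 1: A-series; mu = 4 gives A_4.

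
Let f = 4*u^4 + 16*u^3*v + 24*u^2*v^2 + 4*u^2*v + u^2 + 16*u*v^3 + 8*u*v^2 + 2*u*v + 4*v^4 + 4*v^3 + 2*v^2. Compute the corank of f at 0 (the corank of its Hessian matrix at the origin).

The Hessian at 0 is [[2, 2], [2, 4]] of rank 2; hence corank 0.

0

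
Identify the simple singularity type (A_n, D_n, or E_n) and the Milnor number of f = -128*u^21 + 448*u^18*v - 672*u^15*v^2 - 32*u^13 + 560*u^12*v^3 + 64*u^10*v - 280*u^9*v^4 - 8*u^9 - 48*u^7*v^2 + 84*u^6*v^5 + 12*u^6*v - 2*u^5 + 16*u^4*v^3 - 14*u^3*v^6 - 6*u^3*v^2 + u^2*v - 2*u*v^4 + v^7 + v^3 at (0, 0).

Type D_4, Milnor number mu = 4.

The Hessian of f at 0 is [[0, 0], [0, 0]] with rank 0, so corank 2. A Groebner basis of the Jacobian ideal J(f) in C{u,v} is {v^3, u^2 + 3*v^2, u*v}; counting standard monomials gives mu = 4. Corank 2; j^3 = v*(u^2 + v^2) splits into three distinct lines over C (the quadratic factor has nonzero discriminant), so D_4.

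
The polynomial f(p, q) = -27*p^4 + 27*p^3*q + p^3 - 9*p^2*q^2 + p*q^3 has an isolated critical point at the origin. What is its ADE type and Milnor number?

Type E7, Milnor number mu = 7.

The Hessian of f at 0 is [[0, 0], [0, 0]] with rank 0, so corank 2. A Groebner basis of the Jacobian ideal J(f) in C{p,q} is {p^2/3 + q^4 + q^3/9, p^3, p^2*q - p^2/9 - q^3/27, -2*p^2/3 + p*q^2 - 2*q^3/9}; counting standard monomials gives mu = 7. Corank 2; j^3 = p^3 is a perfect cube, so E-series; the 4-jet and mu = 7 give E_7.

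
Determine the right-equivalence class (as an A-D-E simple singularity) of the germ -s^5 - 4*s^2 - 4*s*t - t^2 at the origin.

A_4

The Hessian of f at 0 is [[-8, -4], [-4, -2]] with rank 1, so corank 1. A Groebner basis of the Jacobian ideal J(f) in C{s,t} is {t^4, s + t/2}; counting standard monomials gives mu = 4. Corank 1: A-series; mu = 4 gives A_4.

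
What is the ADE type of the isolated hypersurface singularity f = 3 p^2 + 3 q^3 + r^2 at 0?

The Hessian of f at 0 has rank 2. Corank 1: A-series; mu = 2 gives A_2.

A_2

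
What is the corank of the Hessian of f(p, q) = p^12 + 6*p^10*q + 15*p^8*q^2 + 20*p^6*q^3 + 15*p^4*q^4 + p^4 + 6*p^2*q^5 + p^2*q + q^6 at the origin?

The Hessian at 0 is [[0, 0], [0, 0]] of rank 0; hence corank 2.

2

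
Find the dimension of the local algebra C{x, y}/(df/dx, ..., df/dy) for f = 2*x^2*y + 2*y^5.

6

The Hessian of f at 0 has rank 0. Corank 2; j^3 = 2*x^2*y has shape L^2 M (L != M), so D-series; mu = 6 gives D_6.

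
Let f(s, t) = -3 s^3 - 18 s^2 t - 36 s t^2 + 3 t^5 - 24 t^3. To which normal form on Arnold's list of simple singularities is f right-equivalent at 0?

E8

The Hessian of f at 0 has rank 0. Corank 2; j^3 = -3*(s + 2*t)^3 is a perfect cube, so E-series; the 5-jet and mu = 8 give E_8.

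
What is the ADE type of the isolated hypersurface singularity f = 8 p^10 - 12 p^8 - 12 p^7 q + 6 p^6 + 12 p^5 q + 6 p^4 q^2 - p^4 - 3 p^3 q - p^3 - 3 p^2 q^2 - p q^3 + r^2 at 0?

E_{7}

The Hessian of f at 0 has rank 1. Corank 2; j^3 = -p^3 is a perfect cube, so E-series; the 4-jet and mu = 7 give E_7.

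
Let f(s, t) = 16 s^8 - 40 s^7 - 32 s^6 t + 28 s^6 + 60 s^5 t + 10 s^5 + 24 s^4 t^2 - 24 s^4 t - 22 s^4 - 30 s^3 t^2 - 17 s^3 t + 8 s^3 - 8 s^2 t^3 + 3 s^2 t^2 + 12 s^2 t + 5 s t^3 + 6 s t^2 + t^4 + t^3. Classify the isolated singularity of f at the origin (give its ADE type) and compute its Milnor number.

Type E_{7}, Milnor number mu = 7.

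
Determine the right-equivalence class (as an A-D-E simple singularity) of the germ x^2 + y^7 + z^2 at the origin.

A_{6}

The Hessian of f at 0 has rank 2. Corank 1: A-series; mu = 6 gives A_6.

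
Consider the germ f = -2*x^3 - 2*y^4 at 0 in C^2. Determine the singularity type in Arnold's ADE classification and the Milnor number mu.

Type E6, Milnor number mu = 6.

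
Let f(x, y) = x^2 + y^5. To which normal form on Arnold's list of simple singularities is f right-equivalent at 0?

A_4

The Hessian of f at 0 is [[2, 0], [0, 0]] with rank 1, so corank 1. A Groebner basis of the Jacobian ideal J(f) in C{x,y} is {y^4, x}; counting standard monomials gives mu = 4. Corank 1: A-series; mu = 4 gives A_4.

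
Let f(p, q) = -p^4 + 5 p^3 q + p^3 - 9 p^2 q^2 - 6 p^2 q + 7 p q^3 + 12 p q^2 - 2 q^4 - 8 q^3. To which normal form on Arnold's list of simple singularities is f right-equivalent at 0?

E_{7}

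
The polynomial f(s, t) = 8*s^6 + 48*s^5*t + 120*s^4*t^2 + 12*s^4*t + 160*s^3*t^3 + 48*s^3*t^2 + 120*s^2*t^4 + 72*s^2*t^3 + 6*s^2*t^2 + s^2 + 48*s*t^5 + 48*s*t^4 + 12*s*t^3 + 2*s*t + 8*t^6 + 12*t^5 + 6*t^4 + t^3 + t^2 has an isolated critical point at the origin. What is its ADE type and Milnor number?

Type A_{2}, Milnor number mu = 2.

The Hessian of f at 0 has rank 1. Corank 1: A-series; mu = 2 gives A_2.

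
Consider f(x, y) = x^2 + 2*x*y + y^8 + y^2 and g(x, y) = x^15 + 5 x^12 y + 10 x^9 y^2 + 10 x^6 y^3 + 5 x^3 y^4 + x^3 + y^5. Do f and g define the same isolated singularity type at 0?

No.

The Hessian of f at 0 is [[2, 2], [2, 2]] with rank 1, so corank 1. A Groebner basis of the Jacobian ideal J(f) in C{x,y} is {y^7, x + y}; counting standard monomials gives mu = 7. Corank 1: A-series; mu = 7 gives A_7. The Hessian of g at 0 is [[0, 0], [0, 0]] with rank 0, so corank 2. A Groebner basis of the Jacobian ideal J(g) in C{x,y} is {y^4, x^2}; counting standard monomials gives mu = 8. Corank 2; j^3 = x^3 is a perfect cube, so E-series; the 5-jet and mu = 8 give E_8. f is A_7 but g is E_8, hence not right-equivalent.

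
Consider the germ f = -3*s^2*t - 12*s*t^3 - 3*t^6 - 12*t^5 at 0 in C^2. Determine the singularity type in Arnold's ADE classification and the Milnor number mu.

Type D_7, Milnor number mu = 7.

The Hessian of f at 0 has rank 0. Corank 2; j^3 = -3*s^2*t has shape L^2 M (L != M), so D-series; mu = 7 gives D_7.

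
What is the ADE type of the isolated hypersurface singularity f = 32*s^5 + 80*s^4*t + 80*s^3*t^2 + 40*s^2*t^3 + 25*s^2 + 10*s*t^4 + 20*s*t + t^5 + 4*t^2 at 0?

The Hessian of f at 0 has rank 1. Corank 1: A-series; mu = 4 gives A_4.

A_{4}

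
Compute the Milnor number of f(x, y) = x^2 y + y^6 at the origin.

The Hessian of f at 0 has rank 0. Corank 2; j^3 = x^2*y has shape L^2 M (L != M), so D-series; mu = 7 gives D_7.

7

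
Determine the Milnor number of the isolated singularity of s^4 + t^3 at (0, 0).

6

The Hessian of f at 0 has rank 0. Corank 2; j^3 = t^3 is a perfect cube, so E-series; the 4-jet and mu = 6 give E_6.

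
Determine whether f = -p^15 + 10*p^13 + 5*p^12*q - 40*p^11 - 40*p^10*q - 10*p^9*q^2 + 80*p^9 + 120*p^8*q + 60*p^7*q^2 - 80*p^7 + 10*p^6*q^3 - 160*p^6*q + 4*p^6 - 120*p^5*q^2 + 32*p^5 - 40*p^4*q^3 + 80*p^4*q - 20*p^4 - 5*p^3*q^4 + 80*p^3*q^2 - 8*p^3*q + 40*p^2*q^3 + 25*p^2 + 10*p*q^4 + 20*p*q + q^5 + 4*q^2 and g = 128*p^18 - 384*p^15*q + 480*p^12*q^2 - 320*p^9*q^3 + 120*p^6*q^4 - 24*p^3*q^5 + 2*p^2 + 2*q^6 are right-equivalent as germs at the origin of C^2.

No.

The Hessian of f at 0 has rank 1. Corank 1: A-series; mu = 4 gives A_4. The Hessian of g at 0 has rank 1. Corank 1: A-series; mu = 5 gives A_5. f is A_4 but g is A_5, hence not right-equivalent.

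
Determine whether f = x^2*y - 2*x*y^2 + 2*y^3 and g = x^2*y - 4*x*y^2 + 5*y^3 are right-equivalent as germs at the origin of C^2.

The Hessian of f at 0 has rank 0. Corank 2; j^3 = y*(x^2 - 2*x*y + 2*y^2) splits into three distinct lines over C (the quadratic factor has nonzero discriminant), so D_4. The Hessian of g at 0 has rank 0. Corank 2; j^3 = y*(x^2 - 4*x*y + 5*y^2) splits into three distinct lines over C (the quadratic factor has nonzero discriminant), so D_4. Both have type D_4, hence right-equivalent.

Yes.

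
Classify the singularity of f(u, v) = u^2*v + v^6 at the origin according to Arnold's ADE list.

The Hessian of f at 0 has rank 0. Corank 2; j^3 = u^2*v has shape L^2 M (L != M), so D-series; mu = 7 gives D_7.

D7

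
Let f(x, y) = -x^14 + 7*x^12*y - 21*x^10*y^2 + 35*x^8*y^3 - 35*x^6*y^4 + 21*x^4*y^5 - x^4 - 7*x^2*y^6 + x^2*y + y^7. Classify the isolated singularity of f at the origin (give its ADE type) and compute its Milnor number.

The Hessian of f at 0 has rank 0. Corank 2; j^3 = x^2*y has shape L^2 M (L != M), so D-series; mu = 8 gives D_8.

Type D_8, Milnor number mu = 8.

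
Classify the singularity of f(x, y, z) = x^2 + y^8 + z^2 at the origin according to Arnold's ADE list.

The Hessian of f at 0 has rank 2. Corank 1: A-series; mu = 7 gives A_7.

A7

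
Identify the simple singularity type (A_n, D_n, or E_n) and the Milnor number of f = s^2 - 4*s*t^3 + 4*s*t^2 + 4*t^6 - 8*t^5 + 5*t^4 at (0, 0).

The Hessian of f at 0 has rank 1. Corank 1: A-series; mu = 3 gives A_3.

Type A_{3}, Milnor number mu = 3.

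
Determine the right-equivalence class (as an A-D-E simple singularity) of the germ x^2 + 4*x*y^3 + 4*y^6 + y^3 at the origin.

A_{2}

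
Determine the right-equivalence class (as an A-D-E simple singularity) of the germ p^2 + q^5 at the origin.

A_{4}

The Hessian of f at 0 has rank 1. Corank 1: A-series; mu = 4 gives A_4.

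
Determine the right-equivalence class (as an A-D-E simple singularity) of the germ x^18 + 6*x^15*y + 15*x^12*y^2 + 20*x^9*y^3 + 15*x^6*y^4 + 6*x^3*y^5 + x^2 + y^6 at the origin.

A5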